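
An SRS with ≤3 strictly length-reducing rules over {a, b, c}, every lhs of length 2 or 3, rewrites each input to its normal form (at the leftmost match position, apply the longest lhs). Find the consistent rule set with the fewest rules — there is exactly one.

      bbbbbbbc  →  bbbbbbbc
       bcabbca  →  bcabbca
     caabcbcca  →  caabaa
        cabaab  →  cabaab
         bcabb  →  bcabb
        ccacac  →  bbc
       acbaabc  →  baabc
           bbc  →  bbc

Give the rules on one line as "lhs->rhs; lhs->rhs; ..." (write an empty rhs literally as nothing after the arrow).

  | bbbbbbbc
  | bcabbca
  | caabcbcca => caabaaca => caabaa
  | cabaab

ac->; cbc->aa; cca->bb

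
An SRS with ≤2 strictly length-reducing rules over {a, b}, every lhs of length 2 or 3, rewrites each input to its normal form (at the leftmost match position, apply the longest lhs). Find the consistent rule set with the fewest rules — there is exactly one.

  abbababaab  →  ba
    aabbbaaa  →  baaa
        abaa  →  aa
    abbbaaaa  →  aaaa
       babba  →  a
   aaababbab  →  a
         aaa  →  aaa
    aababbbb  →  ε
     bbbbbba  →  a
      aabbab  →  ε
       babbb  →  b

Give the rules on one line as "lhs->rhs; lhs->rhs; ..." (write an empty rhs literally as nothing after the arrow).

  | abbababaab => bababaab => babaab => baab => ba
  | aabbbaaa => abbaaa => baaa
  | abaa => aa
  | abbbaaaa => bbaaaa => aaaa

ab->; bb->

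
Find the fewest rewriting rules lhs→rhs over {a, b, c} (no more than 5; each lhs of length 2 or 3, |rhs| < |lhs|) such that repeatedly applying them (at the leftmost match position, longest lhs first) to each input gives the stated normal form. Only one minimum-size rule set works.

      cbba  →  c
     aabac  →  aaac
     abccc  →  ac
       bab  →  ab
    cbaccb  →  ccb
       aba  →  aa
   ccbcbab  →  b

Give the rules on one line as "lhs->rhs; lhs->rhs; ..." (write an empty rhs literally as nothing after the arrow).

ba->a; bb->c; ca->; ccc->b

  | cbba => cca => c
  | aabac => aaac
  | abccc => abb => ac
  | bab => ab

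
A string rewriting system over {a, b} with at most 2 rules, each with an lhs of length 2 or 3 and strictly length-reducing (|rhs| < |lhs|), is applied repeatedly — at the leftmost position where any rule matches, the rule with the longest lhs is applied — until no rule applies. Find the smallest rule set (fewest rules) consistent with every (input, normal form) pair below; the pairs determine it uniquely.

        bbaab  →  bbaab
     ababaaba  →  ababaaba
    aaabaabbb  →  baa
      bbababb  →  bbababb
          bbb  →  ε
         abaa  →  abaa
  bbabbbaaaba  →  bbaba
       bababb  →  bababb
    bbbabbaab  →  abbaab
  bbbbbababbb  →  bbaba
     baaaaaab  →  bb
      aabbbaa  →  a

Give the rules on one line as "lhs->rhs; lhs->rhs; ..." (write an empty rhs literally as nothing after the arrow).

aaa->; bbb->

  | bbaab
  | ababaaba
  | aaabaabbb => baabbb => baa
  | bbababb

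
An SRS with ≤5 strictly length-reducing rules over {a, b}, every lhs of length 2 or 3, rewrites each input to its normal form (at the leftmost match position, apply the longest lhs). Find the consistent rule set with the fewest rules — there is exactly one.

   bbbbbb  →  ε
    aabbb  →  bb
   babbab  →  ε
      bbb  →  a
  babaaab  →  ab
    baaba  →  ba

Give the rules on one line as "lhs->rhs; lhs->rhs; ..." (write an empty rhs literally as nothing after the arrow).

  | bbbbbb => abbb => aa => ε
  | aabbb => bb
  | babbab => bab => ε
  | bbb => a

aa->; aab->; bab->; bbb->a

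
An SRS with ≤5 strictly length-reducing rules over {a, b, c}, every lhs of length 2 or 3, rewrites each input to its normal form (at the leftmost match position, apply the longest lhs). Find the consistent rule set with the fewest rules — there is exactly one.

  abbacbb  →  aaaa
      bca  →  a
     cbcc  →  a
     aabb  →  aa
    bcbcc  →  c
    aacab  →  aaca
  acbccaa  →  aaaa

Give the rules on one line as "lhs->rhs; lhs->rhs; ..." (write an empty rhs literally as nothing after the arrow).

  | abbacbb => abacbb => aacbb => aaaa
  | bca => a
  | cbcc => cc => a
  | aabb => aab => aa

ab->a; bc->; cbb->aa; cc->a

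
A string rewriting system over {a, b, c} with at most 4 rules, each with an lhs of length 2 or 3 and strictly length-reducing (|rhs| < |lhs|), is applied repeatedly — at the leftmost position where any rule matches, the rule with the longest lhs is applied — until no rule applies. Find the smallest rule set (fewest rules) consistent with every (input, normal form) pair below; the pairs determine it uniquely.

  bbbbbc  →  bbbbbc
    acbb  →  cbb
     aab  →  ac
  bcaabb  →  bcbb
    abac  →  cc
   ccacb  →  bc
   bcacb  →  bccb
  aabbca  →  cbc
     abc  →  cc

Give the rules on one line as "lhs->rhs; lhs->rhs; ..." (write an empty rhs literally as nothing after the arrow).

ab->c; acb->cb; ca->c; ccc->ba

  | bbbbbc
  | acbb => cbb
  | aab => ac
  | bcaabb => bcabb => bcbb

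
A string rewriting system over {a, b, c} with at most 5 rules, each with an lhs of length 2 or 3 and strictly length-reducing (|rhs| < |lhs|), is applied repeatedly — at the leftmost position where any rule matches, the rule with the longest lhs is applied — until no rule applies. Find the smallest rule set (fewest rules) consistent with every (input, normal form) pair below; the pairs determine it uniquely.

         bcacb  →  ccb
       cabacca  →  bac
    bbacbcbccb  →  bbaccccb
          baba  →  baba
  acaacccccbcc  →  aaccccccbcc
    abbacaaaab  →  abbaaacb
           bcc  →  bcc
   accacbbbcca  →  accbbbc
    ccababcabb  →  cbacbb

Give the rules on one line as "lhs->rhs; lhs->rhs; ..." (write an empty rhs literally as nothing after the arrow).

  | bcacb => ccb
  | cabacca => bacca => bac
  | bbacbcbccb => bbaccccb
  | baba

bca->c; bcb->c; ca->; caa->ac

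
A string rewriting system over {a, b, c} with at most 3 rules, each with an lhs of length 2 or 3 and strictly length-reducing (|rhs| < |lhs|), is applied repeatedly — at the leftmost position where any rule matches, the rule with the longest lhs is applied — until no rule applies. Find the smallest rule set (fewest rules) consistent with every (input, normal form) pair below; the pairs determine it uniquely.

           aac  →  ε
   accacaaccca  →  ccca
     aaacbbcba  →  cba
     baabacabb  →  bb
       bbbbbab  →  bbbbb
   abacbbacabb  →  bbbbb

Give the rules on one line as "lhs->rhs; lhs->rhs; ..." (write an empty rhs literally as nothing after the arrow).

ab->; ac->b; bc->c

  | aac => ab => ε
  | accacaaccca => bcacaaccca => cacaaccca => cbaaccca => cbabcca => cbcca => ccca
  | aaacbbcba => aabbbcba => abbcba => bcba => cba
  | baabacabb => baacabb => bababb => babb => bb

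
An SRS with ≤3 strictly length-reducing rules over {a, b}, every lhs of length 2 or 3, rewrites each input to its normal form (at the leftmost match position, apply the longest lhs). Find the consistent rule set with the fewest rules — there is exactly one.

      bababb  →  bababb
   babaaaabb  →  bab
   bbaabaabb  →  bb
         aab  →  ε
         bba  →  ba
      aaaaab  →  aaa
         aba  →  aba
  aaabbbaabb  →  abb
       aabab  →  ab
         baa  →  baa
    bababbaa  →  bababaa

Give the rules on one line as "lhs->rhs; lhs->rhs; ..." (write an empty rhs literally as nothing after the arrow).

  | bababb
  | babaaaabb => babaab => bab
  | bbaabaabb => baabaabb => baabb => bb
  | aab => ε

aab->; bba->ba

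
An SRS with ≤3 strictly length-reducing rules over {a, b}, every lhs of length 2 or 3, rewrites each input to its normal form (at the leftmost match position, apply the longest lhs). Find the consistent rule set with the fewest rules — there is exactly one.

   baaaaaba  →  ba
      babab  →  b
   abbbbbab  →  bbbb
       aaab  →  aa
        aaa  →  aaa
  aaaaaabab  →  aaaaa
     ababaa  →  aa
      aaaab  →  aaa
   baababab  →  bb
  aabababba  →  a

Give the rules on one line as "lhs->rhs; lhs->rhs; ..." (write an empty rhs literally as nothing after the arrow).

ab->; baa->b

  | baaaaaba => baaaba => baba => ba
  | babab => bab => b
  | abbbbbab => bbbbab => bbbb
  | aaab => aa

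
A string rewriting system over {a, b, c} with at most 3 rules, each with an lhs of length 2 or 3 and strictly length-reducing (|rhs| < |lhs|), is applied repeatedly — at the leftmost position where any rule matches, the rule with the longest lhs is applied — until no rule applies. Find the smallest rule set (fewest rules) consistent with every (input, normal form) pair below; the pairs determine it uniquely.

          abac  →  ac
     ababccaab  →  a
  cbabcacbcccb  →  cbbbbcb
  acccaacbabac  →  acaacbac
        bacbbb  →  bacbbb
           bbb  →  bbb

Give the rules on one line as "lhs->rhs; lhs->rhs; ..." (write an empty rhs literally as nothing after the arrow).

ab->; cac->bb; cc->

  | abac => ac
  | ababccaab => abccaab => ccaab => aab => a
  | cbabcacbcccb => cbcacbcccb => cbbbbcccb => cbbbbcb
  | acccaacbabac => acaacbabac => acaacbac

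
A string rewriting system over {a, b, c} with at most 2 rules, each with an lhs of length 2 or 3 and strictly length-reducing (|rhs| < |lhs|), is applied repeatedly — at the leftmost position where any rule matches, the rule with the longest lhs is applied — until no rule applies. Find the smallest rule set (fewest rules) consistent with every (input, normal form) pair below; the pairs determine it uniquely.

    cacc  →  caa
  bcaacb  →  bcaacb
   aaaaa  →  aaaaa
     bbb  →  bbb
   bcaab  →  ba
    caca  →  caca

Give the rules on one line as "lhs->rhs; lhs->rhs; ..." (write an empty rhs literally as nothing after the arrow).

aab->c; cc->a

  | cacc => caa
  | bcaacb
  | aaaaa
  | bbb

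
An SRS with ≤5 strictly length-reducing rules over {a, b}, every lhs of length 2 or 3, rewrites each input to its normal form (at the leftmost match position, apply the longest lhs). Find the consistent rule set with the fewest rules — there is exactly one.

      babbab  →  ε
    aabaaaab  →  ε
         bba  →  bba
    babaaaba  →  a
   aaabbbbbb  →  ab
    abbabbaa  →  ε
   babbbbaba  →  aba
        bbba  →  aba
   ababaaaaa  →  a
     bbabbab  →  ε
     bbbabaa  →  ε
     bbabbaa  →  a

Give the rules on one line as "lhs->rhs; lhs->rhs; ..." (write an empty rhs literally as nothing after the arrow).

aa->; aab->; bab->a; bbb->ab

  | babbab => abab => aa => ε
  | aabaaaab => aaaab => aab => ε
  | bba
  | babaaaba => aaaaba => aaba => a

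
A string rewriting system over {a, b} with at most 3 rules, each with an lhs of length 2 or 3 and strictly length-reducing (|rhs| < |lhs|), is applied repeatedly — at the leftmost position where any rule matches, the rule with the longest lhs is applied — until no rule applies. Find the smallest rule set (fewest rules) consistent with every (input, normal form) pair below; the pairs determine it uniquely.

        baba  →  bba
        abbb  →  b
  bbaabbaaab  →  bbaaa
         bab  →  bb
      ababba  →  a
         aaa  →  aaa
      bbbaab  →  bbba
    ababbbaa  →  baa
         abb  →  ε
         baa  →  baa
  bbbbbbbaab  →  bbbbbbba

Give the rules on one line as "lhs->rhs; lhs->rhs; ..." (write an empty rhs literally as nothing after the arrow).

ab->; abb->; bab->bb

  | baba => bba
  | abbb => b
  | bbaabbaaab => bbaaaab => bbaaa
  | bab => bb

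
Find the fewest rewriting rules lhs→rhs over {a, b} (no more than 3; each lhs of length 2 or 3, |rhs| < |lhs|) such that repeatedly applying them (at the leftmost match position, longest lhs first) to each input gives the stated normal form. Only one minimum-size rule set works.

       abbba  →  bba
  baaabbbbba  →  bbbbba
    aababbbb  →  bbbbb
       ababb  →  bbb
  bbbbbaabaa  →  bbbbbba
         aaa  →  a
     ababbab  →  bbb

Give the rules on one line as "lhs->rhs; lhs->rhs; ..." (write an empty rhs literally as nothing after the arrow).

aa->a; ab->; aba->b

  | abbba => bba
  | baaabbbbba => baabbbbba => babbbbba => bbbbba
  | aababbbb => ababbbb => bbbbb
  | ababb => bbb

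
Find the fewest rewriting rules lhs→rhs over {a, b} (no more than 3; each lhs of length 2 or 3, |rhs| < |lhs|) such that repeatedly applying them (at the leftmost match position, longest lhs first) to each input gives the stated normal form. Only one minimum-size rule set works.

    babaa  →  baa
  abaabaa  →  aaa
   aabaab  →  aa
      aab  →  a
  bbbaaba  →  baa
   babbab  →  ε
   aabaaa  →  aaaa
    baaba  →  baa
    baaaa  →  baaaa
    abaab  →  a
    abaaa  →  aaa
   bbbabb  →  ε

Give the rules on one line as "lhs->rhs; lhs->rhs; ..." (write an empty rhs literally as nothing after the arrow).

ab->; bb->

  | babaa => baa
  | abaabaa => aabaa => aaa
  | aabaab => aaab => aa
  | aab => a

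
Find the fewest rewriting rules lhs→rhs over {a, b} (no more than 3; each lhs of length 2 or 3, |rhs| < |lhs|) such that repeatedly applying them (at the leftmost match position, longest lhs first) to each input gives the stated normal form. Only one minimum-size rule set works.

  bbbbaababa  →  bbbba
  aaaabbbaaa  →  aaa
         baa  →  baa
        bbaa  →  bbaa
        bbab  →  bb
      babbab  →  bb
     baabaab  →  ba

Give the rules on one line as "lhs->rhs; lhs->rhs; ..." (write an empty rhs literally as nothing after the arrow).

  | bbbbaababa => bbbbaba => bbbba
  | aaaabbbaaa => aaabbaaa => aabaaa => aaa
  | baa
  | bbaa

ab->; aba->; bab->b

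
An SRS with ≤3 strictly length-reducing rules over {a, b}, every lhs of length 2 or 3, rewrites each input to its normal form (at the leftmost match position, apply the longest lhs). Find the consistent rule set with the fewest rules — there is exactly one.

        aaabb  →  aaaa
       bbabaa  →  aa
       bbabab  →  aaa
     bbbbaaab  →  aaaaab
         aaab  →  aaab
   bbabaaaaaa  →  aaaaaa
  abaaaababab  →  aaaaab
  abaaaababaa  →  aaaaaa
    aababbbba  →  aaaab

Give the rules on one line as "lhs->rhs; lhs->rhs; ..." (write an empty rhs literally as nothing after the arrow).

  | aaabb => aaaa
  | bbabaa => aabaa => aa
  | bbabab => aabab => aabb => aaa
  | bbbbaaab => abbaaab => aaaaab

ba->b; baa->; bb->a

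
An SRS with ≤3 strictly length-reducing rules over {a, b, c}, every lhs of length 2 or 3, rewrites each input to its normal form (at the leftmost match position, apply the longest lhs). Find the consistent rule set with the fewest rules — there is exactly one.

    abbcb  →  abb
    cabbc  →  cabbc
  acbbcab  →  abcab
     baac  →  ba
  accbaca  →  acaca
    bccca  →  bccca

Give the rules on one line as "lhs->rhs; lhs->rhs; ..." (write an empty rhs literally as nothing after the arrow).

  | abbcb => abb
  | cabbc
  | acbbcab => abcab
  | baac => ba

aac->a; cb->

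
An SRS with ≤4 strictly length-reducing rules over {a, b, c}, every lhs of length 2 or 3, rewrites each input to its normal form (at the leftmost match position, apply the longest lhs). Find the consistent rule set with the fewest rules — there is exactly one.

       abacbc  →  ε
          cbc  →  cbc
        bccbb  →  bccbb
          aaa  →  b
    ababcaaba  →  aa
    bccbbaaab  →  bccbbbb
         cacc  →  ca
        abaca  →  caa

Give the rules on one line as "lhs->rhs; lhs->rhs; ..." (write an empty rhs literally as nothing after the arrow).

aaa->b; ab->c; ac->a; ccc->

  | abacbc => cacbc => cabc => ccc => ε
  | cbc
  | bccbb
  | aaa => b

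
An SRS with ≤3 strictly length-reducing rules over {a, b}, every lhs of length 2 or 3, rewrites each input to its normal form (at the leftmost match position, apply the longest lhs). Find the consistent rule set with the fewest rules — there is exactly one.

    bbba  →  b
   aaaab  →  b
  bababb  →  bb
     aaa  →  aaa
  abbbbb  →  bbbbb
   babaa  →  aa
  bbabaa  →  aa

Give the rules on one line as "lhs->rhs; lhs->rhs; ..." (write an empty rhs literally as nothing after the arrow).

ab->b; ba->a; bba->

  | bbba => b
  | aaaab => aaab => aab => ab => b
  | bababb => ababb => babb => abb => bb
  | aaa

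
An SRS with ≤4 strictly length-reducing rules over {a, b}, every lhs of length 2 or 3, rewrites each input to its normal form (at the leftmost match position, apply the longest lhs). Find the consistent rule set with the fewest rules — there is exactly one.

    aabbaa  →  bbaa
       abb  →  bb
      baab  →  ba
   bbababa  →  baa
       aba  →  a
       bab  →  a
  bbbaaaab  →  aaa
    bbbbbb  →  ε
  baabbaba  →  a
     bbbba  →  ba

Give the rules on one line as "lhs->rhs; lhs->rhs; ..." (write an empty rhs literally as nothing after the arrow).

  | aabbaa => abbaa => bbaa
  | abb => bb
  | baab => ba
  | bbababa => baaba => baa

ab->; abb->bb; bab->a; bbb->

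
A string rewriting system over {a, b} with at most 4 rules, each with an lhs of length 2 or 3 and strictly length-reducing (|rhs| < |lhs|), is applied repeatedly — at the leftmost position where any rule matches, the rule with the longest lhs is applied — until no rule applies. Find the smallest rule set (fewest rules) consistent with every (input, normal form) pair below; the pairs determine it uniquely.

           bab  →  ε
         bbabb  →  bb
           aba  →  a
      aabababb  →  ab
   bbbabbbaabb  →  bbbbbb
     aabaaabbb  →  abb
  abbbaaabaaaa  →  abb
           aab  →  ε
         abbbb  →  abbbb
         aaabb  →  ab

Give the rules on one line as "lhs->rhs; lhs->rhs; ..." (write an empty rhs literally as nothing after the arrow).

aab->; ba->; baa->b; bab->

  | bab => ε
  | bbabb => bb
  | aba => a
  | aabababb => ababb => ab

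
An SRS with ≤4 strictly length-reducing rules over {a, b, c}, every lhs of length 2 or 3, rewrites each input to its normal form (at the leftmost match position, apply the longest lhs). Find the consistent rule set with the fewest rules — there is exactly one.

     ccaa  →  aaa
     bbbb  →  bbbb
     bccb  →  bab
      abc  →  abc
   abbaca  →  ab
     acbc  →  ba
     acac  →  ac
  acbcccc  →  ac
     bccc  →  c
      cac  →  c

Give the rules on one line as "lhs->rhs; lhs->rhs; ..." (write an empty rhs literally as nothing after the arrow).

acb->bc; bac->c; ca->; cc->a

  | ccaa => aaa
  | bbbb
  | bccb => bab
  | abc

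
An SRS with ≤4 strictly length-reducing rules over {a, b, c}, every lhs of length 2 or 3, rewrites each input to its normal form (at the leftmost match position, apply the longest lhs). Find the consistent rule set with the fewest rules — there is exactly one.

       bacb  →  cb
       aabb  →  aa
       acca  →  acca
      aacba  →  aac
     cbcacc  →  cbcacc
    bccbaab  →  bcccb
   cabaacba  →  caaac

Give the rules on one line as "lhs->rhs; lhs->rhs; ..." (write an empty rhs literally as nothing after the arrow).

ab->a; ba->; baa->c

  | bacb => cb
  | aabb => aab => aa
  | acca
  | aacba => aac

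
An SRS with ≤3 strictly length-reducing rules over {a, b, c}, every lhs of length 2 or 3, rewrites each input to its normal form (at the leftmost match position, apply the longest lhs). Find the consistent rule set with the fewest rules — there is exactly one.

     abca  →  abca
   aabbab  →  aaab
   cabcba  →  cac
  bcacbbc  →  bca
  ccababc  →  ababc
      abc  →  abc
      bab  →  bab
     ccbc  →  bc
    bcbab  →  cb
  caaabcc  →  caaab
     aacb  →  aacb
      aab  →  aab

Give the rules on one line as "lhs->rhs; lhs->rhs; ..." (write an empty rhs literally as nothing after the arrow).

bb->; cba->bc; cc->

  | abca
  | aabbab => aaab
  | cabcba => cabbc => cac
  | bcacbbc => bcacc => bca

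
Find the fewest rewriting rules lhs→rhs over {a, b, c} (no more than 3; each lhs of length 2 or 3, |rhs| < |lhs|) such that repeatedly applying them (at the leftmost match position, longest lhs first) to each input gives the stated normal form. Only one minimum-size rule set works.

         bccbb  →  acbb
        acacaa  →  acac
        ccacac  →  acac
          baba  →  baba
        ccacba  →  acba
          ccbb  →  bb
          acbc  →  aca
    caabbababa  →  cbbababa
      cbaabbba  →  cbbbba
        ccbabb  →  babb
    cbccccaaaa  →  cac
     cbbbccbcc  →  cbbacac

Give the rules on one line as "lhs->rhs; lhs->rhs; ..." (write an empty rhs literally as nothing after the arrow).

aa->; bc->a; cc->

  | bccbb => acbb
  | acacaa => acac
  | ccacac => acac
  | baba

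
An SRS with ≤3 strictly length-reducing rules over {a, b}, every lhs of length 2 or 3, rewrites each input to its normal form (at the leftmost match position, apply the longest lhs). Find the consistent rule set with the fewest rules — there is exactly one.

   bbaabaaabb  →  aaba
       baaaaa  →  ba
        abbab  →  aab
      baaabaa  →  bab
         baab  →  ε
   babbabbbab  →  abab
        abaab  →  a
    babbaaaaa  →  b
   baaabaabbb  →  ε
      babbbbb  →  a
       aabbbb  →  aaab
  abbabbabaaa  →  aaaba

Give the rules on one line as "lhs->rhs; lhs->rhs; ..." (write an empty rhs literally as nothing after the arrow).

baa->b; bb->; bbb->a

  | bbaabaaabb => aabaaabb => aababb => aaba
  | baaaaa => baaa => ba
  | abbab => aab
  | baaabaa => babaa => bab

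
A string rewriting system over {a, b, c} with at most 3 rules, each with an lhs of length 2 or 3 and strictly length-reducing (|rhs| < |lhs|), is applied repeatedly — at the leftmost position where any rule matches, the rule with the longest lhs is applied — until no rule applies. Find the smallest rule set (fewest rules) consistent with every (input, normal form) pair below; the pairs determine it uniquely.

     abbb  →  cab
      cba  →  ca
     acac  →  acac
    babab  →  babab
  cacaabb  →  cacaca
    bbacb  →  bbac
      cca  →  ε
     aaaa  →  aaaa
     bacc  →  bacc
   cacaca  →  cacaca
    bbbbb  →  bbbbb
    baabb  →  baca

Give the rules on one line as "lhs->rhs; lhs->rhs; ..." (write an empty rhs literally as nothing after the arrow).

  | abbb => cab
  | cba => ca
  | acac
  | babab

abb->ca; cb->c; cca->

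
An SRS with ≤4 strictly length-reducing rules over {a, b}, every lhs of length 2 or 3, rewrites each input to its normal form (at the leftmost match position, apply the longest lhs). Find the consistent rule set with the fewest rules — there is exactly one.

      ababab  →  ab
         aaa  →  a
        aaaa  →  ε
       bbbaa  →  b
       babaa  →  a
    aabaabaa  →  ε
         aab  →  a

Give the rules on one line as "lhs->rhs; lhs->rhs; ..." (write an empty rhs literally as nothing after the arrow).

aa->; aab->a; ba->

  | ababab => abab => ab
  | aaa => a
  | aaaa => aa => ε
  | bbbaa => bba => b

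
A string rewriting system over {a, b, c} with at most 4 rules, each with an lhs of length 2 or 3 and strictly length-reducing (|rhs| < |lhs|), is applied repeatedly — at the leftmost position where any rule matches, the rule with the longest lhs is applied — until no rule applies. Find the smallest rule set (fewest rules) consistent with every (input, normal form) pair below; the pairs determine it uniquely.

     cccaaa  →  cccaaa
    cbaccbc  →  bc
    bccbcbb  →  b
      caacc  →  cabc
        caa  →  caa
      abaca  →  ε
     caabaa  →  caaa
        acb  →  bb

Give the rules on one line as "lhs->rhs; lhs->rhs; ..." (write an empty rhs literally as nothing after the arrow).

  | cccaaa
  | cbaccbc => accbc => bcbc => bc
  | bccbcbb => bccbb => bcb => b
  | caacc => cabc

ac->b; ba->; cb->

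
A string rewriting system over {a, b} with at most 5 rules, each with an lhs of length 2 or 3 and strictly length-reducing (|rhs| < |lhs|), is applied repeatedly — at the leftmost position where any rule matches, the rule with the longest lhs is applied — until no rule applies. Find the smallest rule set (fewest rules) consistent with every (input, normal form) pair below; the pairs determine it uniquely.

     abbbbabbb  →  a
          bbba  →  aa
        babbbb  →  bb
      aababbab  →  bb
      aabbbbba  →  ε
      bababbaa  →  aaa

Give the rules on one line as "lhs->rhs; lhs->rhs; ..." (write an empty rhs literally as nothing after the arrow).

ab->; abb->bb; bba->ab; bbb->a

  | abbbbabbb => bbbbabbb => ababbb => abbb => bbb => a
  | bbba => aa
  | babbbb => bbbbb => abb => bb
  | aababbab => aabbab => abbab => bbab => abb => bb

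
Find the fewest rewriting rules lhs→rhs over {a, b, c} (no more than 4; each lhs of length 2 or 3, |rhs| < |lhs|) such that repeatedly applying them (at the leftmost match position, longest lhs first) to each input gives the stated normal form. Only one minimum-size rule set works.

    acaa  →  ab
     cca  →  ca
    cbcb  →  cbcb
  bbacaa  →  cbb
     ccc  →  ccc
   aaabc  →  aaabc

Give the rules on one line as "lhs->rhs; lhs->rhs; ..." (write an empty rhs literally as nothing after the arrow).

  | acaa => ab
  | cca => ca
  | cbcb
  | bbacaa => cbcaa => cbb

bba->cb; caa->b; cca->ca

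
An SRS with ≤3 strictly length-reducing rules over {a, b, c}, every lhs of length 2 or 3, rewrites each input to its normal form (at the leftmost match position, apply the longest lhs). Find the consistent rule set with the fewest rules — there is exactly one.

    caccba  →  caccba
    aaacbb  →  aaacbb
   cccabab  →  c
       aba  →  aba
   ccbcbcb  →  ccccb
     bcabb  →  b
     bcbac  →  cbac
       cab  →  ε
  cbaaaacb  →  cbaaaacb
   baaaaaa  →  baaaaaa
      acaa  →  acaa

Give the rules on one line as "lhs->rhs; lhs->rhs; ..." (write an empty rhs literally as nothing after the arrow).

  | caccba
  | aaacbb
  | cccabab => ccab => c
  | aba

bc->c; cab->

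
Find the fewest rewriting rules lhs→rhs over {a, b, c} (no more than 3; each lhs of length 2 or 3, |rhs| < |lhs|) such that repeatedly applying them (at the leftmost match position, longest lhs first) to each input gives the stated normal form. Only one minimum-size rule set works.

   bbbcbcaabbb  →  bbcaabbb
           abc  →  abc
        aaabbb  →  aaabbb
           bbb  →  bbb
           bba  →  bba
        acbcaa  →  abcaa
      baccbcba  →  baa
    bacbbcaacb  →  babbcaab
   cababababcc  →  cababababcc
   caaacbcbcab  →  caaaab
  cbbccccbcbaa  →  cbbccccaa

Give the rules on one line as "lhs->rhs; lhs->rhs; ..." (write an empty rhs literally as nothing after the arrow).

ac->a; bcb->

  | bbbcbcaabbb => bbcaabbb
  | abc
  | aaabbb
  | bbb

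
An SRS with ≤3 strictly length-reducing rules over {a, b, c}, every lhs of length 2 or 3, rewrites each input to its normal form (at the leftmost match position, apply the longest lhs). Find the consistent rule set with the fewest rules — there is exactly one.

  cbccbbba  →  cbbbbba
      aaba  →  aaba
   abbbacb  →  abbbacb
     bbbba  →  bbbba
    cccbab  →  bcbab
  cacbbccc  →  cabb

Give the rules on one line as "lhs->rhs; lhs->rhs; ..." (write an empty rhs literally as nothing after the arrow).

  | cbccbbba => cbbbbba
  | aaba
  | abbbacb
  | bbbba

bbc->c; cc->b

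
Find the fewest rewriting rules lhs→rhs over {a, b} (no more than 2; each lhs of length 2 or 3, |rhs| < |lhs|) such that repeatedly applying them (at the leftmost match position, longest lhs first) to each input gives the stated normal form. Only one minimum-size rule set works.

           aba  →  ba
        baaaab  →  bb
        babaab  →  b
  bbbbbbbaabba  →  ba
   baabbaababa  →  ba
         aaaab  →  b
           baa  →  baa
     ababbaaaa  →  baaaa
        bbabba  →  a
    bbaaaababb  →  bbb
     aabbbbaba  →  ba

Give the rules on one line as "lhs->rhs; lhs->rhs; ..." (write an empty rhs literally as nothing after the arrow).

  | aba => ba
  | baaaab => baaab => baab => bab => bb
  | babaab => bbaab => aab => ab => b
  | bbbbbbbaabba => bbbbbaabba => bbbaabba => baabba => babba => bbba => ba

ab->b; bba->a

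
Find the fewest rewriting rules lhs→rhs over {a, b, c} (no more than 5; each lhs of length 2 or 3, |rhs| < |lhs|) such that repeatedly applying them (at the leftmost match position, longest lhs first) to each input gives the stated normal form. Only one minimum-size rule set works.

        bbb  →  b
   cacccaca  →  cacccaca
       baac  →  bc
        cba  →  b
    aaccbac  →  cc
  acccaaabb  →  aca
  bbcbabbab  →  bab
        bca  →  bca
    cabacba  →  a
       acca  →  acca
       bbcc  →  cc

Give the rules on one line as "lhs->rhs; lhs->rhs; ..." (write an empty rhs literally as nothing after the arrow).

  | bbb => b
  | cacccaca
  | baac => bc
  | cba => aa => b

aa->b; aac->c; bb->; cb->a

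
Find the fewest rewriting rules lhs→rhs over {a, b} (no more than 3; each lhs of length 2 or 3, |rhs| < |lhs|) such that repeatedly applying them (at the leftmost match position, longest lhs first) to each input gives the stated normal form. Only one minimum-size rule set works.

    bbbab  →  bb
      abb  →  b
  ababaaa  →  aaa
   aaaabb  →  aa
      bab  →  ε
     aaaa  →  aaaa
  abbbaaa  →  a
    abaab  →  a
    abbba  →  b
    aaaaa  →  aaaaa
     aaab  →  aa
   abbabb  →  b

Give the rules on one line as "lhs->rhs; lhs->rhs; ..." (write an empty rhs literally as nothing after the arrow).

ab->; ba->; bab->

  | bbbab => bb
  | abb => b
  | ababaaa => abaaa => aaa
  | aaaabb => aaab => aa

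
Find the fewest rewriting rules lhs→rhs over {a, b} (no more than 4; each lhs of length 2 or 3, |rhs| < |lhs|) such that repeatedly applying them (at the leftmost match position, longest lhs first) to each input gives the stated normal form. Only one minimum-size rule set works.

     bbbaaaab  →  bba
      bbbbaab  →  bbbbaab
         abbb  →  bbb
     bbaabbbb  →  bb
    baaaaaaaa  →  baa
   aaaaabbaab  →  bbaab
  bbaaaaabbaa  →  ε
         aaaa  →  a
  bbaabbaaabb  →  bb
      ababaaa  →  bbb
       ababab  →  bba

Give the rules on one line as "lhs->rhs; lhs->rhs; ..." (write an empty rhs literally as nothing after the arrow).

  | bbbaaaab => bbbab => bba
  | bbbbaab
  | abbb => bbb
  | bbaabbbb => bbabbbb => babbb => abb => bb

aaa->; aba->bb; abb->bb; bab->a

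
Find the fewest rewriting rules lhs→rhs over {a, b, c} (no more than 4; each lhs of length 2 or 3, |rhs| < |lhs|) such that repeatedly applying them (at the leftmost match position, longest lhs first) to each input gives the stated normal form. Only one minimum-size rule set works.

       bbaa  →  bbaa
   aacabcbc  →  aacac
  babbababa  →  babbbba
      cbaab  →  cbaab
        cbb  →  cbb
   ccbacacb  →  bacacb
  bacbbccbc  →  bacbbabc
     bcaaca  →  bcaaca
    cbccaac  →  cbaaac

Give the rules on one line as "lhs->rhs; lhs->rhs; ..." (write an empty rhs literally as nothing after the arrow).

  | bbaa
  | aacabcbc => aacac
  | babbababa => babbbaba => babbbba
  | cbaab

aba->ba; bcb->; cc->a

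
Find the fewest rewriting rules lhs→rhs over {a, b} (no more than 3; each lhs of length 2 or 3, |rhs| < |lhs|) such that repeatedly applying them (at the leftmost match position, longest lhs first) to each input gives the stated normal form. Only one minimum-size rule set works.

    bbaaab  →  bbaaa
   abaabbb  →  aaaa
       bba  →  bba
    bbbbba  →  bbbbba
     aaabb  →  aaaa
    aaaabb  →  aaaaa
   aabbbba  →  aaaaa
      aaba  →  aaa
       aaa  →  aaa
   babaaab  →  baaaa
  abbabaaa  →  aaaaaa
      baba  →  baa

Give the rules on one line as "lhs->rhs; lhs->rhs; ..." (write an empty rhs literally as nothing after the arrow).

  | bbaaab => bbaaa
  | abaabbb => aaabbb => aaaab => aaaa
  | bba
  | bbbbba

ab->a; abb->aa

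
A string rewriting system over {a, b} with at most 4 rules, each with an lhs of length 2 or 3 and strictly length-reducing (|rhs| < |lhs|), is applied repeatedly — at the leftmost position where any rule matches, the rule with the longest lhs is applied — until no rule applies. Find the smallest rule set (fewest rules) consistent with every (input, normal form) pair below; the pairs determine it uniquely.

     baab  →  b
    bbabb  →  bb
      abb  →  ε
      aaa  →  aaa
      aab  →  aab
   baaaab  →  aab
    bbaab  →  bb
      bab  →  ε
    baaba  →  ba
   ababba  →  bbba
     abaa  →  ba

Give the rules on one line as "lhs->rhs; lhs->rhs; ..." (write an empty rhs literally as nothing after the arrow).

  | baab => b
  | bbabb => bb
  | abb => ε
  | aaa

aba->b; abb->; baa->; bab->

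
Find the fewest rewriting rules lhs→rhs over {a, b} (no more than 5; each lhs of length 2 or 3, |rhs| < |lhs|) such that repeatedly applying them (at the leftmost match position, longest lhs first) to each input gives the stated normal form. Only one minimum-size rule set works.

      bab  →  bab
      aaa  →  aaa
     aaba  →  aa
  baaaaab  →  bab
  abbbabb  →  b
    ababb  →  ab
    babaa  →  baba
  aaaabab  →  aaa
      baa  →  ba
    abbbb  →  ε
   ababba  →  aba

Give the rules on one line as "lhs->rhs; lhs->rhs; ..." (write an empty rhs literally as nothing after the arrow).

  | bab
  | aaa
  | aaba => aa
  | baaaaab => baaaab => baaab => baab => bab

aab->a; abb->; baa->ba; bb->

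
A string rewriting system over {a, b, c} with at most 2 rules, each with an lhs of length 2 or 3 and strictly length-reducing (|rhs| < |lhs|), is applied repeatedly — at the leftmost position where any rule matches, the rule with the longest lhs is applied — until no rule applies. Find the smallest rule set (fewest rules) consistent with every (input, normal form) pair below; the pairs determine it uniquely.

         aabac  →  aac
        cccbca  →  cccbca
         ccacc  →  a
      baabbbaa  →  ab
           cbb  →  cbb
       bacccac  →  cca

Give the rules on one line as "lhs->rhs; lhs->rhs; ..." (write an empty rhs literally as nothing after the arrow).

ba->; cac->a

  | aabac => aac
  | cccbca
  | ccacc => cac => a
  | baabbbaa => abbbaa => abba => ab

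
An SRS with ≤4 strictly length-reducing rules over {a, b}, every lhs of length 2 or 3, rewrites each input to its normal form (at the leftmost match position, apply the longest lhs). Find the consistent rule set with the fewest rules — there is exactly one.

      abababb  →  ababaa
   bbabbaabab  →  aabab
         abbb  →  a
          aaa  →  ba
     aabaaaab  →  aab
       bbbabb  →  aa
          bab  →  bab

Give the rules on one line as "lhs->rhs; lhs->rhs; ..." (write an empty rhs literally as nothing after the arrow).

  | abababb => ababaa
  | bbabbaabab => aabbaabab => aaaaabab => baaabab => bbabab => aabab
  | abbb => a
  | aaa => ba

aaa->ba; bb->a; bbb->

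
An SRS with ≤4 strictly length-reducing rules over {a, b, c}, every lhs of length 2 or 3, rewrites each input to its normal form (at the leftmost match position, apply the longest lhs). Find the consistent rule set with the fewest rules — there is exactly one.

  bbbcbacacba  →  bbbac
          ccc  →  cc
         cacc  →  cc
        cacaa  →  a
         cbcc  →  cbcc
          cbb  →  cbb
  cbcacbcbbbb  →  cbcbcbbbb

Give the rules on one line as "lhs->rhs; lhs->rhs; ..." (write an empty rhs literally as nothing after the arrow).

  | bbbcbacacba => bbbaccacba => bbbaccba => bbbacac => bbbac
  | ccc => cc
  | cacc => cc
  | cacaa => caa => a

ca->; cba->ac; ccc->cc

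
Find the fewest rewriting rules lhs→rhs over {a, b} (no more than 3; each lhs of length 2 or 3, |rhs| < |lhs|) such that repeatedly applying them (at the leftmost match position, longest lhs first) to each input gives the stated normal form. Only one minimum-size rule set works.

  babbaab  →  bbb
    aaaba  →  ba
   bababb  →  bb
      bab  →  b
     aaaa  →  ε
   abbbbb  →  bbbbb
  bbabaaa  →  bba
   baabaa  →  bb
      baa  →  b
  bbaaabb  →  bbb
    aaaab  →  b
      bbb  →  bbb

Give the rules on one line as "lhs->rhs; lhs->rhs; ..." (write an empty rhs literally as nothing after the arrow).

aa->; ab->b; bab->b

  | babbaab => bbaab => bbb
  | aaaba => aba => ba
  | bababb => babb => bb
  | bab => b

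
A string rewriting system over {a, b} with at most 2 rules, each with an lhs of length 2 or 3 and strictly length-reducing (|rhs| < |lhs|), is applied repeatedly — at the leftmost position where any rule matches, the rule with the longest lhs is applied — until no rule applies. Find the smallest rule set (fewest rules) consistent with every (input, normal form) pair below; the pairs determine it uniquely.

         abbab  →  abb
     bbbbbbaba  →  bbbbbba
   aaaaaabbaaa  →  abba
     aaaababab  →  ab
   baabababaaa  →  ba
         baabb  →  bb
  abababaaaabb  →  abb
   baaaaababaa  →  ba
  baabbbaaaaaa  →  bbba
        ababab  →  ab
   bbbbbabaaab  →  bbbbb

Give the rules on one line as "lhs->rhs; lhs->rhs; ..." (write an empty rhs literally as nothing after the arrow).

  | abbab => abb
  | bbbbbbaba => bbbbbba
  | aaaaaabbaaa => aaaaabbaaa => aaaabbaaa => aaabbaaa => aabbaaa => abbaaa => abbaa => abba
  | aaaababab => aaababab => aababab => ababab => abab => ab

aa->a; bab->b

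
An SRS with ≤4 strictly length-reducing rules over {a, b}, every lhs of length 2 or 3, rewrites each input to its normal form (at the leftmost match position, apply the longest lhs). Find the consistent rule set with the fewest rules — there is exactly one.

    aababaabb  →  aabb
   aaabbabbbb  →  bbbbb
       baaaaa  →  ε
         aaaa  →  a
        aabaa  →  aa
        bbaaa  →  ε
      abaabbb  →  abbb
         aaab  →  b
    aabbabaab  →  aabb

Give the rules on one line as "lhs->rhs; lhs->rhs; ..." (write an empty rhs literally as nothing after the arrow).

  | aababaabb => aabaabb => aabb
  | aaabbabbbb => bbabbbb => bbbbb
  | baaaaa => aaa => ε
  | aaaa => a

aaa->; ba->; baa->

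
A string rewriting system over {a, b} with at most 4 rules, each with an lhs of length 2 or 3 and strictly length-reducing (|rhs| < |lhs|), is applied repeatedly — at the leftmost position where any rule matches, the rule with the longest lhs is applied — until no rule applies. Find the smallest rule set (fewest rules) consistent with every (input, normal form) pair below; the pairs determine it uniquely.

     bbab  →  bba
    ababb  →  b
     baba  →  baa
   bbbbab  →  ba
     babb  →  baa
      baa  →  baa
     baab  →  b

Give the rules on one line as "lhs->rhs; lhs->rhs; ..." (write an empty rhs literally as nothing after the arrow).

aab->; ab->a; abb->aa; bbb->

  | bbab => bba
  | ababb => aabb => b
  | baba => baa
  | bbbbab => bab => ba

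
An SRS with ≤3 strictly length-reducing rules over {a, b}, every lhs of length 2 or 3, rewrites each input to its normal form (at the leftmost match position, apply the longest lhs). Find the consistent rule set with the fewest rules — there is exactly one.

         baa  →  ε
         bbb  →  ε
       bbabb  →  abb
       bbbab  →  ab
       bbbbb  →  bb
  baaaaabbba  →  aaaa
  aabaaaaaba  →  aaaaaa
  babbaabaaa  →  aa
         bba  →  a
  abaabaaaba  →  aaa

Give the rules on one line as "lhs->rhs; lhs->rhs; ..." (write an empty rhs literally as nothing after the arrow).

  | baa => ε
  | bbb => ε
  | bbabb => babb => abb
  | bbbab => ab

ba->a; baa->; bbb->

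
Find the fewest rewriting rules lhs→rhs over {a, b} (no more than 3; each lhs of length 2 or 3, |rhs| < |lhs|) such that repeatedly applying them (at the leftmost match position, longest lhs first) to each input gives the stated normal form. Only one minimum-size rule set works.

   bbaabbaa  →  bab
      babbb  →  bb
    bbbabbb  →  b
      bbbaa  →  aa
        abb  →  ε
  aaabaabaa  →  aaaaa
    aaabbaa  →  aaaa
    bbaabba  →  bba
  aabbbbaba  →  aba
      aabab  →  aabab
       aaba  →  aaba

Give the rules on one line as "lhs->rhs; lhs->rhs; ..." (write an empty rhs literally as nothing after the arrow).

abb->; baa->ab; bbb->

  | bbaabbaa => babbbaa => bbaa => bab
  | babbb => bb
  | bbbabbb => abbb => b
  | bbbaa => aa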